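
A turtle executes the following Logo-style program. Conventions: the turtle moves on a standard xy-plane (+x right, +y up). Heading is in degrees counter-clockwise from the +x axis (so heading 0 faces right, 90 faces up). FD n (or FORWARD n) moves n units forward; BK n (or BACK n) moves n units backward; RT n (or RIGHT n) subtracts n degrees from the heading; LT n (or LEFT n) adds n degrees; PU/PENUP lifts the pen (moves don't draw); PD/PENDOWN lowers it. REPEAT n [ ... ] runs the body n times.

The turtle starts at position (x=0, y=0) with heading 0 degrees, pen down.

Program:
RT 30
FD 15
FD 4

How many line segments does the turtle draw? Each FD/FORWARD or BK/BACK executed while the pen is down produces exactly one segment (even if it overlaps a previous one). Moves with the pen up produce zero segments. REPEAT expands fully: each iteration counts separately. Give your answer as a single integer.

Answer: 2

Derivation:
Executing turtle program step by step:
Start: pos=(0,0), heading=0, pen down
RT 30: heading 0 -> 330
FD 15: (0,0) -> (12.99,-7.5) [heading=330, draw]
FD 4: (12.99,-7.5) -> (16.454,-9.5) [heading=330, draw]
Final: pos=(16.454,-9.5), heading=330, 2 segment(s) drawn
Segments drawn: 2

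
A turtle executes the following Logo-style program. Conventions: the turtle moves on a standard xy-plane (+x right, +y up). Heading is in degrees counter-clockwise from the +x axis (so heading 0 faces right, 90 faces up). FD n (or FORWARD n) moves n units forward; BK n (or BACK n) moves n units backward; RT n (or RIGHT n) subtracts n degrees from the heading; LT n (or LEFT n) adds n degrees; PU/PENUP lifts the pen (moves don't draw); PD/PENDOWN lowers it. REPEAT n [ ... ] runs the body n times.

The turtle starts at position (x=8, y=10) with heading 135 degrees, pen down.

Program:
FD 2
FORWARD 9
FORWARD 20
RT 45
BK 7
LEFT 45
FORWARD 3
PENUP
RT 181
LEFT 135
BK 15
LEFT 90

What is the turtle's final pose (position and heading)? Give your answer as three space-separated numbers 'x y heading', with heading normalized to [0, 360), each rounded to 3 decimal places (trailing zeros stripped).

Executing turtle program step by step:
Start: pos=(8,10), heading=135, pen down
FD 2: (8,10) -> (6.586,11.414) [heading=135, draw]
FD 9: (6.586,11.414) -> (0.222,17.778) [heading=135, draw]
FD 20: (0.222,17.778) -> (-13.92,31.92) [heading=135, draw]
RT 45: heading 135 -> 90
BK 7: (-13.92,31.92) -> (-13.92,24.92) [heading=90, draw]
LT 45: heading 90 -> 135
FD 3: (-13.92,24.92) -> (-16.042,27.042) [heading=135, draw]
PU: pen up
RT 181: heading 135 -> 314
LT 135: heading 314 -> 89
BK 15: (-16.042,27.042) -> (-16.303,12.044) [heading=89, move]
LT 90: heading 89 -> 179
Final: pos=(-16.303,12.044), heading=179, 5 segment(s) drawn

Answer: -16.303 12.044 179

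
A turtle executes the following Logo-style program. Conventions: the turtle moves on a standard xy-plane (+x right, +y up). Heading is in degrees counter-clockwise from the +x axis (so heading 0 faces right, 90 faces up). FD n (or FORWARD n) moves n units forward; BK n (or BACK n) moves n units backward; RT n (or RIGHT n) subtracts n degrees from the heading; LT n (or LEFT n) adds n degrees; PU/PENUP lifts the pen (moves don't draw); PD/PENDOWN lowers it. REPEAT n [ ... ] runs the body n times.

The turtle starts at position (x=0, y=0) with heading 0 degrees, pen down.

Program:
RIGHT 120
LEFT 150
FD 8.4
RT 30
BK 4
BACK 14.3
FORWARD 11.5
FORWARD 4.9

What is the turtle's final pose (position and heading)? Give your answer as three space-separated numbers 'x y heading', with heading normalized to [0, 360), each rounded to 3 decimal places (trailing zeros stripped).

Answer: 5.375 4.2 0

Derivation:
Executing turtle program step by step:
Start: pos=(0,0), heading=0, pen down
RT 120: heading 0 -> 240
LT 150: heading 240 -> 30
FD 8.4: (0,0) -> (7.275,4.2) [heading=30, draw]
RT 30: heading 30 -> 0
BK 4: (7.275,4.2) -> (3.275,4.2) [heading=0, draw]
BK 14.3: (3.275,4.2) -> (-11.025,4.2) [heading=0, draw]
FD 11.5: (-11.025,4.2) -> (0.475,4.2) [heading=0, draw]
FD 4.9: (0.475,4.2) -> (5.375,4.2) [heading=0, draw]
Final: pos=(5.375,4.2), heading=0, 5 segment(s) drawn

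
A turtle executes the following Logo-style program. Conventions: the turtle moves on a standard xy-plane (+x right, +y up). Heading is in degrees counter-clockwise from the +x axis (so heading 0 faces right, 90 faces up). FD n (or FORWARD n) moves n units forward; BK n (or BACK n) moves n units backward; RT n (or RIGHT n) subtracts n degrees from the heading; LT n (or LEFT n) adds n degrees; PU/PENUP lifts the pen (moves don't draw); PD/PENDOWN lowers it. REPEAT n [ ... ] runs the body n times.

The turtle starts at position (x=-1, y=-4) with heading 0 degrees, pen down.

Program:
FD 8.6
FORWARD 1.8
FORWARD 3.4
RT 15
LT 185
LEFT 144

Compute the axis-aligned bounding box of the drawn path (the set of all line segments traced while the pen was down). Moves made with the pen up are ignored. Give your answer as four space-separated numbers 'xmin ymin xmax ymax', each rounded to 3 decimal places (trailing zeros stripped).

Executing turtle program step by step:
Start: pos=(-1,-4), heading=0, pen down
FD 8.6: (-1,-4) -> (7.6,-4) [heading=0, draw]
FD 1.8: (7.6,-4) -> (9.4,-4) [heading=0, draw]
FD 3.4: (9.4,-4) -> (12.8,-4) [heading=0, draw]
RT 15: heading 0 -> 345
LT 185: heading 345 -> 170
LT 144: heading 170 -> 314
Final: pos=(12.8,-4), heading=314, 3 segment(s) drawn

Segment endpoints: x in {-1, 7.6, 9.4, 12.8}, y in {-4}
xmin=-1, ymin=-4, xmax=12.8, ymax=-4

Answer: -1 -4 12.8 -4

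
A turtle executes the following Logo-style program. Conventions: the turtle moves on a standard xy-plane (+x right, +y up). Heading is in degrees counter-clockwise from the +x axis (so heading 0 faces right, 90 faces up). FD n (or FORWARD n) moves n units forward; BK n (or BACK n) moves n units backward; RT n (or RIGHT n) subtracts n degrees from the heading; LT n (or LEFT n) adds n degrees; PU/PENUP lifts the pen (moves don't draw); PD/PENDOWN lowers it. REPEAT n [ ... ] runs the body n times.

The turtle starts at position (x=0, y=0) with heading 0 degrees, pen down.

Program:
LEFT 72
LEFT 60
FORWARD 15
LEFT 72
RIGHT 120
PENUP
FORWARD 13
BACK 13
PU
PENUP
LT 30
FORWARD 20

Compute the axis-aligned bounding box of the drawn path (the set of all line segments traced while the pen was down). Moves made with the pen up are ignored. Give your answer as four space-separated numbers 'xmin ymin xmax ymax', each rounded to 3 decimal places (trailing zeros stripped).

Executing turtle program step by step:
Start: pos=(0,0), heading=0, pen down
LT 72: heading 0 -> 72
LT 60: heading 72 -> 132
FD 15: (0,0) -> (-10.037,11.147) [heading=132, draw]
LT 72: heading 132 -> 204
RT 120: heading 204 -> 84
PU: pen up
FD 13: (-10.037,11.147) -> (-8.678,24.076) [heading=84, move]
BK 13: (-8.678,24.076) -> (-10.037,11.147) [heading=84, move]
PU: pen up
PU: pen up
LT 30: heading 84 -> 114
FD 20: (-10.037,11.147) -> (-18.172,29.418) [heading=114, move]
Final: pos=(-18.172,29.418), heading=114, 1 segment(s) drawn

Segment endpoints: x in {-10.037, 0}, y in {0, 11.147}
xmin=-10.037, ymin=0, xmax=0, ymax=11.147

Answer: -10.037 0 0 11.147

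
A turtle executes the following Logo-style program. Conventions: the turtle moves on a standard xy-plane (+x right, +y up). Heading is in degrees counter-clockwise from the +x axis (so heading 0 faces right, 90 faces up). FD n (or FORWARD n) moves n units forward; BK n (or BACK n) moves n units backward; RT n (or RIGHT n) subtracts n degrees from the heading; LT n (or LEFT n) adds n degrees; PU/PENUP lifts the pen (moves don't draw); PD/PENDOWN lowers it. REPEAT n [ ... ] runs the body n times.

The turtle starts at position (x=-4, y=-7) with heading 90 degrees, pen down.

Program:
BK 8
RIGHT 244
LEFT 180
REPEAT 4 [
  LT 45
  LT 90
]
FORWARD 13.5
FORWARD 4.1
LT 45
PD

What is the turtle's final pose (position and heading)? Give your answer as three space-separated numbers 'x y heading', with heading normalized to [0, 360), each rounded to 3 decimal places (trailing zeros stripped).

Answer: -19.819 -22.715 251

Derivation:
Executing turtle program step by step:
Start: pos=(-4,-7), heading=90, pen down
BK 8: (-4,-7) -> (-4,-15) [heading=90, draw]
RT 244: heading 90 -> 206
LT 180: heading 206 -> 26
REPEAT 4 [
  -- iteration 1/4 --
  LT 45: heading 26 -> 71
  LT 90: heading 71 -> 161
  -- iteration 2/4 --
  LT 45: heading 161 -> 206
  LT 90: heading 206 -> 296
  -- iteration 3/4 --
  LT 45: heading 296 -> 341
  LT 90: heading 341 -> 71
  -- iteration 4/4 --
  LT 45: heading 71 -> 116
  LT 90: heading 116 -> 206
]
FD 13.5: (-4,-15) -> (-16.134,-20.918) [heading=206, draw]
FD 4.1: (-16.134,-20.918) -> (-19.819,-22.715) [heading=206, draw]
LT 45: heading 206 -> 251
PD: pen down
Final: pos=(-19.819,-22.715), heading=251, 3 segment(s) drawn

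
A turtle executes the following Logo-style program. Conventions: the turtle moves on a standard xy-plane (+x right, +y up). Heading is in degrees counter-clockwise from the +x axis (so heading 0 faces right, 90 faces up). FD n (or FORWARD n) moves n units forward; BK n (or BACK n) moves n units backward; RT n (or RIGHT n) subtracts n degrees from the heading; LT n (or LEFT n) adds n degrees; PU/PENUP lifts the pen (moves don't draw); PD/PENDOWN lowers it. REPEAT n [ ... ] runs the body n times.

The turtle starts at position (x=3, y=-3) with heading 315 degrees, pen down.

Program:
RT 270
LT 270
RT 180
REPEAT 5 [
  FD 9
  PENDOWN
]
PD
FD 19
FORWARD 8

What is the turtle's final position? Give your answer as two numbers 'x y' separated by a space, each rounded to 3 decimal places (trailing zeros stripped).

Executing turtle program step by step:
Start: pos=(3,-3), heading=315, pen down
RT 270: heading 315 -> 45
LT 270: heading 45 -> 315
RT 180: heading 315 -> 135
REPEAT 5 [
  -- iteration 1/5 --
  FD 9: (3,-3) -> (-3.364,3.364) [heading=135, draw]
  PD: pen down
  -- iteration 2/5 --
  FD 9: (-3.364,3.364) -> (-9.728,9.728) [heading=135, draw]
  PD: pen down
  -- iteration 3/5 --
  FD 9: (-9.728,9.728) -> (-16.092,16.092) [heading=135, draw]
  PD: pen down
  -- iteration 4/5 --
  FD 9: (-16.092,16.092) -> (-22.456,22.456) [heading=135, draw]
  PD: pen down
  -- iteration 5/5 --
  FD 9: (-22.456,22.456) -> (-28.82,28.82) [heading=135, draw]
  PD: pen down
]
PD: pen down
FD 19: (-28.82,28.82) -> (-42.255,42.255) [heading=135, draw]
FD 8: (-42.255,42.255) -> (-47.912,47.912) [heading=135, draw]
Final: pos=(-47.912,47.912), heading=135, 7 segment(s) drawn

Answer: -47.912 47.912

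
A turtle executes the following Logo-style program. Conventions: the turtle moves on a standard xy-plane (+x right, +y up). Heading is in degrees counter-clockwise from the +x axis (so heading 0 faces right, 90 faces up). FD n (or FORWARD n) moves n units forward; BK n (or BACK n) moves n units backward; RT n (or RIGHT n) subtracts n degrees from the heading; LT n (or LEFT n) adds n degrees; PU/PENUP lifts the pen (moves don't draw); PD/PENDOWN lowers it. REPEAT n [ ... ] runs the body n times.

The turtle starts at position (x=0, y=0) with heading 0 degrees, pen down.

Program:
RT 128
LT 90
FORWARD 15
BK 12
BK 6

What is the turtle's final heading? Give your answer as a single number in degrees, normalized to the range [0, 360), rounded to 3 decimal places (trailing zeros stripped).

Executing turtle program step by step:
Start: pos=(0,0), heading=0, pen down
RT 128: heading 0 -> 232
LT 90: heading 232 -> 322
FD 15: (0,0) -> (11.82,-9.235) [heading=322, draw]
BK 12: (11.82,-9.235) -> (2.364,-1.847) [heading=322, draw]
BK 6: (2.364,-1.847) -> (-2.364,1.847) [heading=322, draw]
Final: pos=(-2.364,1.847), heading=322, 3 segment(s) drawn

Answer: 322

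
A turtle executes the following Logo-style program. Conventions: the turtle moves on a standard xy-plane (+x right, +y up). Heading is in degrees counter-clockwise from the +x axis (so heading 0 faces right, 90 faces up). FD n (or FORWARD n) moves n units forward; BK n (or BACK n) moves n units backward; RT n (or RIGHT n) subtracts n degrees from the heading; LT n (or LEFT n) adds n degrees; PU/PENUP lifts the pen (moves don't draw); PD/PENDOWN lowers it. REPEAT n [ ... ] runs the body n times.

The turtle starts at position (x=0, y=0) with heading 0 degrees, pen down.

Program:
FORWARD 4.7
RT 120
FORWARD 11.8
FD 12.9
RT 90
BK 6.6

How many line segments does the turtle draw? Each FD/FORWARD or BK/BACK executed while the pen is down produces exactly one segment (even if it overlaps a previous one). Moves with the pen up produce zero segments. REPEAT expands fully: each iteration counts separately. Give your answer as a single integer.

Executing turtle program step by step:
Start: pos=(0,0), heading=0, pen down
FD 4.7: (0,0) -> (4.7,0) [heading=0, draw]
RT 120: heading 0 -> 240
FD 11.8: (4.7,0) -> (-1.2,-10.219) [heading=240, draw]
FD 12.9: (-1.2,-10.219) -> (-7.65,-21.391) [heading=240, draw]
RT 90: heading 240 -> 150
BK 6.6: (-7.65,-21.391) -> (-1.934,-24.691) [heading=150, draw]
Final: pos=(-1.934,-24.691), heading=150, 4 segment(s) drawn
Segments drawn: 4

Answer: 4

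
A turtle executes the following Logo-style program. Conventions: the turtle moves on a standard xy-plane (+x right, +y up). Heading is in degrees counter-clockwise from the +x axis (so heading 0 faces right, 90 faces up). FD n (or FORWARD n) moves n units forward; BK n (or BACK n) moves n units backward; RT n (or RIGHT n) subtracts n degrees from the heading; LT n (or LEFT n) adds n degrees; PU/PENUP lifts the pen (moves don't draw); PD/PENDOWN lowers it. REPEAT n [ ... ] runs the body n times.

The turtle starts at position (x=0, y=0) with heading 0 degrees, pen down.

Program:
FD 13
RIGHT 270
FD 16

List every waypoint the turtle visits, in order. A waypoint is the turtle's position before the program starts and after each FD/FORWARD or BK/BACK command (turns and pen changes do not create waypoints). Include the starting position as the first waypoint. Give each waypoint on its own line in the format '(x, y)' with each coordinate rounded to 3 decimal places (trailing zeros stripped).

Answer: (0, 0)
(13, 0)
(13, 16)

Derivation:
Executing turtle program step by step:
Start: pos=(0,0), heading=0, pen down
FD 13: (0,0) -> (13,0) [heading=0, draw]
RT 270: heading 0 -> 90
FD 16: (13,0) -> (13,16) [heading=90, draw]
Final: pos=(13,16), heading=90, 2 segment(s) drawn
Waypoints (3 total):
(0, 0)
(13, 0)
(13, 16)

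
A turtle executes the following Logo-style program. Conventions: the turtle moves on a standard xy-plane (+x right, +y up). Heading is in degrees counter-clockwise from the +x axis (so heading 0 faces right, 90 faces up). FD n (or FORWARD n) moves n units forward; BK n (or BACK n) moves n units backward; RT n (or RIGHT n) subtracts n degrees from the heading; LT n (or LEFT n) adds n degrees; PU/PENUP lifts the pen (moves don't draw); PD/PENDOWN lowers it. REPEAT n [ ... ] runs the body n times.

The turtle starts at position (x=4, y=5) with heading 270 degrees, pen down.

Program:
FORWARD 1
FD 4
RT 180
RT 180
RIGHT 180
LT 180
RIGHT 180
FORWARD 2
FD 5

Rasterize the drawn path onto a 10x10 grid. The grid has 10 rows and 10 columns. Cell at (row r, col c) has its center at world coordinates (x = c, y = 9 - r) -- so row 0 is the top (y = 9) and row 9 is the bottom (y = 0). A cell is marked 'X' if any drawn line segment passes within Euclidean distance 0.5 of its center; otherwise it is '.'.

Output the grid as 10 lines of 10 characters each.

Answer: ..........
..........
....X.....
....X.....
....X.....
....X.....
....X.....
....X.....
....X.....
....X.....

Derivation:
Segment 0: (4,5) -> (4,4)
Segment 1: (4,4) -> (4,0)
Segment 2: (4,0) -> (4,2)
Segment 3: (4,2) -> (4,7)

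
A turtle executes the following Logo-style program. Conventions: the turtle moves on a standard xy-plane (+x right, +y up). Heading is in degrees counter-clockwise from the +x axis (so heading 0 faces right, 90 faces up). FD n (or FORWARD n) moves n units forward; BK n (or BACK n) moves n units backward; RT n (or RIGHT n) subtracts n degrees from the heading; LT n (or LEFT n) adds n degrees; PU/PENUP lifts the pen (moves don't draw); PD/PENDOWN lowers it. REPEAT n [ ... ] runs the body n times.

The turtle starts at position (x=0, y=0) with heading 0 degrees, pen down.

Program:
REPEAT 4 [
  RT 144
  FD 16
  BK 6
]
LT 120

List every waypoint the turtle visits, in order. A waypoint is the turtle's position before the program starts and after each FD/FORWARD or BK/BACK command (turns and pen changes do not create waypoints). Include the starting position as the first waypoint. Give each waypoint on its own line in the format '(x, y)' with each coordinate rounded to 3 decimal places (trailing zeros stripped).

Answer: (0, 0)
(-12.944, -9.405)
(-8.09, -5.878)
(-3.146, 9.339)
(-5, 3.633)
(-0.056, -11.584)
(-1.91, -5.878)
(-14.854, 3.527)
(-10, 0)

Derivation:
Executing turtle program step by step:
Start: pos=(0,0), heading=0, pen down
REPEAT 4 [
  -- iteration 1/4 --
  RT 144: heading 0 -> 216
  FD 16: (0,0) -> (-12.944,-9.405) [heading=216, draw]
  BK 6: (-12.944,-9.405) -> (-8.09,-5.878) [heading=216, draw]
  -- iteration 2/4 --
  RT 144: heading 216 -> 72
  FD 16: (-8.09,-5.878) -> (-3.146,9.339) [heading=72, draw]
  BK 6: (-3.146,9.339) -> (-5,3.633) [heading=72, draw]
  -- iteration 3/4 --
  RT 144: heading 72 -> 288
  FD 16: (-5,3.633) -> (-0.056,-11.584) [heading=288, draw]
  BK 6: (-0.056,-11.584) -> (-1.91,-5.878) [heading=288, draw]
  -- iteration 4/4 --
  RT 144: heading 288 -> 144
  FD 16: (-1.91,-5.878) -> (-14.854,3.527) [heading=144, draw]
  BK 6: (-14.854,3.527) -> (-10,0) [heading=144, draw]
]
LT 120: heading 144 -> 264
Final: pos=(-10,0), heading=264, 8 segment(s) drawn
Waypoints (9 total):
(0, 0)
(-12.944, -9.405)
(-8.09, -5.878)
(-3.146, 9.339)
(-5, 3.633)
(-0.056, -11.584)
(-1.91, -5.878)
(-14.854, 3.527)
(-10, 0)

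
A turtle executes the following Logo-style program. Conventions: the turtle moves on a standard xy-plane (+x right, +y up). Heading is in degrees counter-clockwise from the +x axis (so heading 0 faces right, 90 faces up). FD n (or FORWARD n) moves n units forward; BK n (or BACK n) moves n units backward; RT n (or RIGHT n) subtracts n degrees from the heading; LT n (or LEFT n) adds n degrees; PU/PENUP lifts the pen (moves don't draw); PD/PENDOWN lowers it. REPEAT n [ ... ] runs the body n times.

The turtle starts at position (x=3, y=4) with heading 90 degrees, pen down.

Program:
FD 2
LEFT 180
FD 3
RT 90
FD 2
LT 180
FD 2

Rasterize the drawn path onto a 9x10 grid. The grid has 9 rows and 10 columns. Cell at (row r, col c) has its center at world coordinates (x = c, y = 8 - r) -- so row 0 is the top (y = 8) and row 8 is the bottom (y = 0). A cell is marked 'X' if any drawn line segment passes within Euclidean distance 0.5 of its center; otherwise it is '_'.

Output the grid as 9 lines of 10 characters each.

Segment 0: (3,4) -> (3,6)
Segment 1: (3,6) -> (3,3)
Segment 2: (3,3) -> (1,3)
Segment 3: (1,3) -> (3,3)

Answer: __________
__________
___X______
___X______
___X______
_XXX______
__________
__________
__________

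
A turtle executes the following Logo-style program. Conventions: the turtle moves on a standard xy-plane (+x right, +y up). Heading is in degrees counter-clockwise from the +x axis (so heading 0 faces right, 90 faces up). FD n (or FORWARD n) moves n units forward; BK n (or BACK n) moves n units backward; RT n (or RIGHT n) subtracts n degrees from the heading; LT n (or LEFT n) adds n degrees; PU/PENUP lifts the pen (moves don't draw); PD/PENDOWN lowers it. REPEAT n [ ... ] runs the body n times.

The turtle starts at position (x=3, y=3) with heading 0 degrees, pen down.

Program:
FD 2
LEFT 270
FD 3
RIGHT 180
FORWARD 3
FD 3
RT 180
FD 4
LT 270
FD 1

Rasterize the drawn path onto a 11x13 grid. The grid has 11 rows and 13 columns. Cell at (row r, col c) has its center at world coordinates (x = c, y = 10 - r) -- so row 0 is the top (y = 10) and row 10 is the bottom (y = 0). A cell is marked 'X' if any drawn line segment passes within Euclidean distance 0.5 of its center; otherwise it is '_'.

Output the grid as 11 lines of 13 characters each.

Segment 0: (3,3) -> (5,3)
Segment 1: (5,3) -> (5,0)
Segment 2: (5,0) -> (5,3)
Segment 3: (5,3) -> (5,6)
Segment 4: (5,6) -> (5,2)
Segment 5: (5,2) -> (4,2)

Answer: _____________
_____________
_____________
_____________
_____X_______
_____X_______
_____X_______
___XXX_______
____XX_______
_____X_______
_____X_______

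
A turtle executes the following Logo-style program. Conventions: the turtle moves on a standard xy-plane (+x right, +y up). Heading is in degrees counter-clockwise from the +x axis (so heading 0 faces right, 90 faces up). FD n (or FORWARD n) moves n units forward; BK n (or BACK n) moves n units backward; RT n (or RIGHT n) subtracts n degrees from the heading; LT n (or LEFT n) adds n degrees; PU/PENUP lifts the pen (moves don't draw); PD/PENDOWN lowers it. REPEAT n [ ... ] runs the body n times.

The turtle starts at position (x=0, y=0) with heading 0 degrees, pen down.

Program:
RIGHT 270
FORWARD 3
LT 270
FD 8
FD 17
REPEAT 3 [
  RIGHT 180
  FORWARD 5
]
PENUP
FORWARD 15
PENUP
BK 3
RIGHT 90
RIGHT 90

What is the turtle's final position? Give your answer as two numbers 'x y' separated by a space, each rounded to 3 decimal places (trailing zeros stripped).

Answer: 8 3

Derivation:
Executing turtle program step by step:
Start: pos=(0,0), heading=0, pen down
RT 270: heading 0 -> 90
FD 3: (0,0) -> (0,3) [heading=90, draw]
LT 270: heading 90 -> 0
FD 8: (0,3) -> (8,3) [heading=0, draw]
FD 17: (8,3) -> (25,3) [heading=0, draw]
REPEAT 3 [
  -- iteration 1/3 --
  RT 180: heading 0 -> 180
  FD 5: (25,3) -> (20,3) [heading=180, draw]
  -- iteration 2/3 --
  RT 180: heading 180 -> 0
  FD 5: (20,3) -> (25,3) [heading=0, draw]
  -- iteration 3/3 --
  RT 180: heading 0 -> 180
  FD 5: (25,3) -> (20,3) [heading=180, draw]
]
PU: pen up
FD 15: (20,3) -> (5,3) [heading=180, move]
PU: pen up
BK 3: (5,3) -> (8,3) [heading=180, move]
RT 90: heading 180 -> 90
RT 90: heading 90 -> 0
Final: pos=(8,3), heading=0, 6 segment(s) drawn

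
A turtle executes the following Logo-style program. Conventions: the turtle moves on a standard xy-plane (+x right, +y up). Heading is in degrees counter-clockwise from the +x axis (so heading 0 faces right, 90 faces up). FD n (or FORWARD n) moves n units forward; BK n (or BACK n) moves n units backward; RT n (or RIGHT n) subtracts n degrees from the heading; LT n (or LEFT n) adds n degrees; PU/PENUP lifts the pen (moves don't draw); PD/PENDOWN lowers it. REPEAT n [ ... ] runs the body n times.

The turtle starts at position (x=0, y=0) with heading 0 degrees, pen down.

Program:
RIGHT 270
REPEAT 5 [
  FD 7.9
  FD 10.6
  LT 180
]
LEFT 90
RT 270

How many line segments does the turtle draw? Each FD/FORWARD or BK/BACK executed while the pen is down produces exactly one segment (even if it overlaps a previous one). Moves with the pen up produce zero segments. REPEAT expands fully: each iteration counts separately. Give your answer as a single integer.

Executing turtle program step by step:
Start: pos=(0,0), heading=0, pen down
RT 270: heading 0 -> 90
REPEAT 5 [
  -- iteration 1/5 --
  FD 7.9: (0,0) -> (0,7.9) [heading=90, draw]
  FD 10.6: (0,7.9) -> (0,18.5) [heading=90, draw]
  LT 180: heading 90 -> 270
  -- iteration 2/5 --
  FD 7.9: (0,18.5) -> (0,10.6) [heading=270, draw]
  FD 10.6: (0,10.6) -> (0,0) [heading=270, draw]
  LT 180: heading 270 -> 90
  -- iteration 3/5 --
  FD 7.9: (0,0) -> (0,7.9) [heading=90, draw]
  FD 10.6: (0,7.9) -> (0,18.5) [heading=90, draw]
  LT 180: heading 90 -> 270
  -- iteration 4/5 --
  FD 7.9: (0,18.5) -> (0,10.6) [heading=270, draw]
  FD 10.6: (0,10.6) -> (0,0) [heading=270, draw]
  LT 180: heading 270 -> 90
  -- iteration 5/5 --
  FD 7.9: (0,0) -> (0,7.9) [heading=90, draw]
  FD 10.6: (0,7.9) -> (0,18.5) [heading=90, draw]
  LT 180: heading 90 -> 270
]
LT 90: heading 270 -> 0
RT 270: heading 0 -> 90
Final: pos=(0,18.5), heading=90, 10 segment(s) drawn
Segments drawn: 10

Answer: 10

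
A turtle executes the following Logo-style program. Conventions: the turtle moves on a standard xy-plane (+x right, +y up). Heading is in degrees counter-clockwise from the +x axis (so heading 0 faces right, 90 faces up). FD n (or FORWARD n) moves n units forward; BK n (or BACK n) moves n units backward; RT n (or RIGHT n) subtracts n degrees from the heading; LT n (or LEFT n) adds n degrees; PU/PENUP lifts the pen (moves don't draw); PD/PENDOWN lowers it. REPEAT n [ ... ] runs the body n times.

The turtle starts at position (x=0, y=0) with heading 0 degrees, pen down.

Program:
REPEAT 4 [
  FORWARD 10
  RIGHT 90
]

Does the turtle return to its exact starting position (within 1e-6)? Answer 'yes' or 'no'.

Answer: yes

Derivation:
Executing turtle program step by step:
Start: pos=(0,0), heading=0, pen down
REPEAT 4 [
  -- iteration 1/4 --
  FD 10: (0,0) -> (10,0) [heading=0, draw]
  RT 90: heading 0 -> 270
  -- iteration 2/4 --
  FD 10: (10,0) -> (10,-10) [heading=270, draw]
  RT 90: heading 270 -> 180
  -- iteration 3/4 --
  FD 10: (10,-10) -> (0,-10) [heading=180, draw]
  RT 90: heading 180 -> 90
  -- iteration 4/4 --
  FD 10: (0,-10) -> (0,0) [heading=90, draw]
  RT 90: heading 90 -> 0
]
Final: pos=(0,0), heading=0, 4 segment(s) drawn

Start position: (0, 0)
Final position: (0, 0)
Distance = 0; < 1e-6 -> CLOSED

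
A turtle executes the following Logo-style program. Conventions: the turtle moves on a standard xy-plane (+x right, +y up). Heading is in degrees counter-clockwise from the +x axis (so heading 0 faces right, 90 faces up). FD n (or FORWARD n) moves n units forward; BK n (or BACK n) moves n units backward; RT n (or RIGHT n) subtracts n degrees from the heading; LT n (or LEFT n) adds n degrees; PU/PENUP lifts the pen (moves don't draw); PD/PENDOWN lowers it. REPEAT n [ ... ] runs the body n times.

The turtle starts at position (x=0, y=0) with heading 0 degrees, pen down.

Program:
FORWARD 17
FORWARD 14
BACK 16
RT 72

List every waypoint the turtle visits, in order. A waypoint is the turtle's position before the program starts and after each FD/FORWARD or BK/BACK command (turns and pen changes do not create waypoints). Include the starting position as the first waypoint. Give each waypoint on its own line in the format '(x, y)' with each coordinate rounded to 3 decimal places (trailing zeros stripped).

Answer: (0, 0)
(17, 0)
(31, 0)
(15, 0)

Derivation:
Executing turtle program step by step:
Start: pos=(0,0), heading=0, pen down
FD 17: (0,0) -> (17,0) [heading=0, draw]
FD 14: (17,0) -> (31,0) [heading=0, draw]
BK 16: (31,0) -> (15,0) [heading=0, draw]
RT 72: heading 0 -> 288
Final: pos=(15,0), heading=288, 3 segment(s) drawn
Waypoints (4 total):
(0, 0)
(17, 0)
(31, 0)
(15, 0)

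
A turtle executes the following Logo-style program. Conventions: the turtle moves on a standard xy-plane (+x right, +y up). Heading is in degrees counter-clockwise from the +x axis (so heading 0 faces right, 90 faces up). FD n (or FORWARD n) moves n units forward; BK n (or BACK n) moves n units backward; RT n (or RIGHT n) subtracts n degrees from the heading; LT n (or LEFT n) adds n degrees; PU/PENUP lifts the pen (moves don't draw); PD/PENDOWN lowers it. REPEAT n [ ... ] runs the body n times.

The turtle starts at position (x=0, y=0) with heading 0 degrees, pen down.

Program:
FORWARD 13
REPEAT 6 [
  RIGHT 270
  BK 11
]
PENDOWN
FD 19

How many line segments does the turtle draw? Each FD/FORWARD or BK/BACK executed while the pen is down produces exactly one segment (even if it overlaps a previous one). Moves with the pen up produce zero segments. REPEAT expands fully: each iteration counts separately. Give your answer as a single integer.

Answer: 8

Derivation:
Executing turtle program step by step:
Start: pos=(0,0), heading=0, pen down
FD 13: (0,0) -> (13,0) [heading=0, draw]
REPEAT 6 [
  -- iteration 1/6 --
  RT 270: heading 0 -> 90
  BK 11: (13,0) -> (13,-11) [heading=90, draw]
  -- iteration 2/6 --
  RT 270: heading 90 -> 180
  BK 11: (13,-11) -> (24,-11) [heading=180, draw]
  -- iteration 3/6 --
  RT 270: heading 180 -> 270
  BK 11: (24,-11) -> (24,0) [heading=270, draw]
  -- iteration 4/6 --
  RT 270: heading 270 -> 0
  BK 11: (24,0) -> (13,0) [heading=0, draw]
  -- iteration 5/6 --
  RT 270: heading 0 -> 90
  BK 11: (13,0) -> (13,-11) [heading=90, draw]
  -- iteration 6/6 --
  RT 270: heading 90 -> 180
  BK 11: (13,-11) -> (24,-11) [heading=180, draw]
]
PD: pen down
FD 19: (24,-11) -> (5,-11) [heading=180, draw]
Final: pos=(5,-11), heading=180, 8 segment(s) drawn
Segments drawn: 8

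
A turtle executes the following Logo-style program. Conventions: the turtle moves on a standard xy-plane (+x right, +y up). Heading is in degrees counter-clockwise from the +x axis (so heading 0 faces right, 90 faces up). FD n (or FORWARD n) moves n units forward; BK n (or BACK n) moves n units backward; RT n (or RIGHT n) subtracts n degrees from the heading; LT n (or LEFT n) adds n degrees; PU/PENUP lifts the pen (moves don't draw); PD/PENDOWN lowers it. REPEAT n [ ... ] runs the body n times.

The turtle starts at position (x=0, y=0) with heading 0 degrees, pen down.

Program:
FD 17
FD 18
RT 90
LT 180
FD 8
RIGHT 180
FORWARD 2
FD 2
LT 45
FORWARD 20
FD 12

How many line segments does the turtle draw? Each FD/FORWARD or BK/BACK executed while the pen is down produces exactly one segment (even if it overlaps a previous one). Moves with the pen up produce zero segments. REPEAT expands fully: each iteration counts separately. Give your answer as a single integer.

Answer: 7

Derivation:
Executing turtle program step by step:
Start: pos=(0,0), heading=0, pen down
FD 17: (0,0) -> (17,0) [heading=0, draw]
FD 18: (17,0) -> (35,0) [heading=0, draw]
RT 90: heading 0 -> 270
LT 180: heading 270 -> 90
FD 8: (35,0) -> (35,8) [heading=90, draw]
RT 180: heading 90 -> 270
FD 2: (35,8) -> (35,6) [heading=270, draw]
FD 2: (35,6) -> (35,4) [heading=270, draw]
LT 45: heading 270 -> 315
FD 20: (35,4) -> (49.142,-10.142) [heading=315, draw]
FD 12: (49.142,-10.142) -> (57.627,-18.627) [heading=315, draw]
Final: pos=(57.627,-18.627), heading=315, 7 segment(s) drawn
Segments drawn: 7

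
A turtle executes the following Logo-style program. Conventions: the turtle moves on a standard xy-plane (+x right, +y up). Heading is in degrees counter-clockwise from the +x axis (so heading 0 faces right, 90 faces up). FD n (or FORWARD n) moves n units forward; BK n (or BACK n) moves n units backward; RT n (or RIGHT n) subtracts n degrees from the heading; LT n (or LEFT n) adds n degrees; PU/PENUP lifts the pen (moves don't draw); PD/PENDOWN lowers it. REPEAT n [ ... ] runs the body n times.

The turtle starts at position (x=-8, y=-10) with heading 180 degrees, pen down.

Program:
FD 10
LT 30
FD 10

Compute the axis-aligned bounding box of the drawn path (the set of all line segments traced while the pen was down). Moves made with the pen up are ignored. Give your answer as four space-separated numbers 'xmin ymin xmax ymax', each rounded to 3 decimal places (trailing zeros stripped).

Answer: -26.66 -15 -8 -10

Derivation:
Executing turtle program step by step:
Start: pos=(-8,-10), heading=180, pen down
FD 10: (-8,-10) -> (-18,-10) [heading=180, draw]
LT 30: heading 180 -> 210
FD 10: (-18,-10) -> (-26.66,-15) [heading=210, draw]
Final: pos=(-26.66,-15), heading=210, 2 segment(s) drawn

Segment endpoints: x in {-26.66, -18, -8}, y in {-15, -10, -10}
xmin=-26.66, ymin=-15, xmax=-8, ymax=-10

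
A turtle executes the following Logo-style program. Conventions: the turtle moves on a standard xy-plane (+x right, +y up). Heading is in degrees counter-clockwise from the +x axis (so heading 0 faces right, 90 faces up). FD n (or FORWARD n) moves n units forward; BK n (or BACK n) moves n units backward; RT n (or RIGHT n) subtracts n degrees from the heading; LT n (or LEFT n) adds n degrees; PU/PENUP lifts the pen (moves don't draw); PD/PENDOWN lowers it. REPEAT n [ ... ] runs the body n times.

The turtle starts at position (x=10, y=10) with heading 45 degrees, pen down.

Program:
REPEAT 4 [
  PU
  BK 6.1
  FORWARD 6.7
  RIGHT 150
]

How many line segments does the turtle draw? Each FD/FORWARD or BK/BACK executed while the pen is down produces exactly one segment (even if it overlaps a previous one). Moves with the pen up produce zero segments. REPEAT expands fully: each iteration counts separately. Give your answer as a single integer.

Executing turtle program step by step:
Start: pos=(10,10), heading=45, pen down
REPEAT 4 [
  -- iteration 1/4 --
  PU: pen up
  BK 6.1: (10,10) -> (5.687,5.687) [heading=45, move]
  FD 6.7: (5.687,5.687) -> (10.424,10.424) [heading=45, move]
  RT 150: heading 45 -> 255
  -- iteration 2/4 --
  PU: pen up
  BK 6.1: (10.424,10.424) -> (12.003,16.316) [heading=255, move]
  FD 6.7: (12.003,16.316) -> (10.269,9.845) [heading=255, move]
  RT 150: heading 255 -> 105
  -- iteration 3/4 --
  PU: pen up
  BK 6.1: (10.269,9.845) -> (11.848,3.953) [heading=105, move]
  FD 6.7: (11.848,3.953) -> (10.114,10.424) [heading=105, move]
  RT 150: heading 105 -> 315
  -- iteration 4/4 --
  PU: pen up
  BK 6.1: (10.114,10.424) -> (5.8,14.738) [heading=315, move]
  FD 6.7: (5.8,14.738) -> (10.538,10) [heading=315, move]
  RT 150: heading 315 -> 165
]
Final: pos=(10.538,10), heading=165, 0 segment(s) drawn
Segments drawn: 0

Answer: 0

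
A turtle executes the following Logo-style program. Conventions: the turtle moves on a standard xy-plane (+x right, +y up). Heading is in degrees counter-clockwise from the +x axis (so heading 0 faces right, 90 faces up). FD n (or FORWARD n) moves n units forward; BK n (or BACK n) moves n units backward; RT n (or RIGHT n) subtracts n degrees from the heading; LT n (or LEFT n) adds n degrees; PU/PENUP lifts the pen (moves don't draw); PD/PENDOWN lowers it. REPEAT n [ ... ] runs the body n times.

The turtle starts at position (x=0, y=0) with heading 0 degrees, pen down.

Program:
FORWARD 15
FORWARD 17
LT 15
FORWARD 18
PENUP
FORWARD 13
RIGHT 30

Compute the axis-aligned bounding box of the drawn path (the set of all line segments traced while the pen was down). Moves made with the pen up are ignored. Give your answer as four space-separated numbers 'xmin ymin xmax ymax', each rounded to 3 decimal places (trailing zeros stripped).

Executing turtle program step by step:
Start: pos=(0,0), heading=0, pen down
FD 15: (0,0) -> (15,0) [heading=0, draw]
FD 17: (15,0) -> (32,0) [heading=0, draw]
LT 15: heading 0 -> 15
FD 18: (32,0) -> (49.387,4.659) [heading=15, draw]
PU: pen up
FD 13: (49.387,4.659) -> (61.944,8.023) [heading=15, move]
RT 30: heading 15 -> 345
Final: pos=(61.944,8.023), heading=345, 3 segment(s) drawn

Segment endpoints: x in {0, 15, 32, 49.387}, y in {0, 4.659}
xmin=0, ymin=0, xmax=49.387, ymax=4.659

Answer: 0 0 49.387 4.659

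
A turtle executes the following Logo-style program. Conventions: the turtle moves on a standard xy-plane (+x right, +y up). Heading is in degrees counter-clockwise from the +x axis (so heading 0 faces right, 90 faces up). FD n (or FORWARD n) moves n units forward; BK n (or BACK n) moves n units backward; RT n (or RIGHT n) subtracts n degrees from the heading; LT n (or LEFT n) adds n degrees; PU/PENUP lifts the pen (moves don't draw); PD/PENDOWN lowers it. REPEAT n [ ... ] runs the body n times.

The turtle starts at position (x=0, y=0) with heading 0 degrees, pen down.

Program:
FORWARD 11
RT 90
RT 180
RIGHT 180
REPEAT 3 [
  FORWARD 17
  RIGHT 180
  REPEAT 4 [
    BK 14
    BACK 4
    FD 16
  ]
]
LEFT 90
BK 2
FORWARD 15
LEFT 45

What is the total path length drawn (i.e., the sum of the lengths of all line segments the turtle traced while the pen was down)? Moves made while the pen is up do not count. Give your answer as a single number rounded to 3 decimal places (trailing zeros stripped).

Answer: 487

Derivation:
Executing turtle program step by step:
Start: pos=(0,0), heading=0, pen down
FD 11: (0,0) -> (11,0) [heading=0, draw]
RT 90: heading 0 -> 270
RT 180: heading 270 -> 90
RT 180: heading 90 -> 270
REPEAT 3 [
  -- iteration 1/3 --
  FD 17: (11,0) -> (11,-17) [heading=270, draw]
  RT 180: heading 270 -> 90
  REPEAT 4 [
    -- iteration 1/4 --
    BK 14: (11,-17) -> (11,-31) [heading=90, draw]
    BK 4: (11,-31) -> (11,-35) [heading=90, draw]
    FD 16: (11,-35) -> (11,-19) [heading=90, draw]
    -- iteration 2/4 --
    BK 14: (11,-19) -> (11,-33) [heading=90, draw]
    BK 4: (11,-33) -> (11,-37) [heading=90, draw]
    FD 16: (11,-37) -> (11,-21) [heading=90, draw]
    -- iteration 3/4 --
    BK 14: (11,-21) -> (11,-35) [heading=90, draw]
    BK 4: (11,-35) -> (11,-39) [heading=90, draw]
    FD 16: (11,-39) -> (11,-23) [heading=90, draw]
    -- iteration 4/4 --
    BK 14: (11,-23) -> (11,-37) [heading=90, draw]
    BK 4: (11,-37) -> (11,-41) [heading=90, draw]
    FD 16: (11,-41) -> (11,-25) [heading=90, draw]
  ]
  -- iteration 2/3 --
  FD 17: (11,-25) -> (11,-8) [heading=90, draw]
  RT 180: heading 90 -> 270
  REPEAT 4 [
    -- iteration 1/4 --
    BK 14: (11,-8) -> (11,6) [heading=270, draw]
    BK 4: (11,6) -> (11,10) [heading=270, draw]
    FD 16: (11,10) -> (11,-6) [heading=270, draw]
    -- iteration 2/4 --
    BK 14: (11,-6) -> (11,8) [heading=270, draw]
    BK 4: (11,8) -> (11,12) [heading=270, draw]
    FD 16: (11,12) -> (11,-4) [heading=270, draw]
    -- iteration 3/4 --
    BK 14: (11,-4) -> (11,10) [heading=270, draw]
    BK 4: (11,10) -> (11,14) [heading=270, draw]
    FD 16: (11,14) -> (11,-2) [heading=270, draw]
    -- iteration 4/4 --
    BK 14: (11,-2) -> (11,12) [heading=270, draw]
    BK 4: (11,12) -> (11,16) [heading=270, draw]
    FD 16: (11,16) -> (11,0) [heading=270, draw]
  ]
  -- iteration 3/3 --
  FD 17: (11,0) -> (11,-17) [heading=270, draw]
  RT 180: heading 270 -> 90
  REPEAT 4 [
    -- iteration 1/4 --
    BK 14: (11,-17) -> (11,-31) [heading=90, draw]
    BK 4: (11,-31) -> (11,-35) [heading=90, draw]
    FD 16: (11,-35) -> (11,-19) [heading=90, draw]
    -- iteration 2/4 --
    BK 14: (11,-19) -> (11,-33) [heading=90, draw]
    BK 4: (11,-33) -> (11,-37) [heading=90, draw]
    FD 16: (11,-37) -> (11,-21) [heading=90, draw]
    -- iteration 3/4 --
    BK 14: (11,-21) -> (11,-35) [heading=90, draw]
    BK 4: (11,-35) -> (11,-39) [heading=90, draw]
    FD 16: (11,-39) -> (11,-23) [heading=90, draw]
    -- iteration 4/4 --
    BK 14: (11,-23) -> (11,-37) [heading=90, draw]
    BK 4: (11,-37) -> (11,-41) [heading=90, draw]
    FD 16: (11,-41) -> (11,-25) [heading=90, draw]
  ]
]
LT 90: heading 90 -> 180
BK 2: (11,-25) -> (13,-25) [heading=180, draw]
FD 15: (13,-25) -> (-2,-25) [heading=180, draw]
LT 45: heading 180 -> 225
Final: pos=(-2,-25), heading=225, 42 segment(s) drawn

Segment lengths:
  seg 1: (0,0) -> (11,0), length = 11
  seg 2: (11,0) -> (11,-17), length = 17
  seg 3: (11,-17) -> (11,-31), length = 14
  seg 4: (11,-31) -> (11,-35), length = 4
  seg 5: (11,-35) -> (11,-19), length = 16
  seg 6: (11,-19) -> (11,-33), length = 14
  seg 7: (11,-33) -> (11,-37), length = 4
  seg 8: (11,-37) -> (11,-21), length = 16
  seg 9: (11,-21) -> (11,-35), length = 14
  seg 10: (11,-35) -> (11,-39), length = 4
  seg 11: (11,-39) -> (11,-23), length = 16
  seg 12: (11,-23) -> (11,-37), length = 14
  seg 13: (11,-37) -> (11,-41), length = 4
  seg 14: (11,-41) -> (11,-25), length = 16
  seg 15: (11,-25) -> (11,-8), length = 17
  seg 16: (11,-8) -> (11,6), length = 14
  seg 17: (11,6) -> (11,10), length = 4
  seg 18: (11,10) -> (11,-6), length = 16
  seg 19: (11,-6) -> (11,8), length = 14
  seg 20: (11,8) -> (11,12), length = 4
  seg 21: (11,12) -> (11,-4), length = 16
  seg 22: (11,-4) -> (11,10), length = 14
  seg 23: (11,10) -> (11,14), length = 4
  seg 24: (11,14) -> (11,-2), length = 16
  seg 25: (11,-2) -> (11,12), length = 14
  seg 26: (11,12) -> (11,16), length = 4
  seg 27: (11,16) -> (11,0), length = 16
  seg 28: (11,0) -> (11,-17), length = 17
  seg 29: (11,-17) -> (11,-31), length = 14
  seg 30: (11,-31) -> (11,-35), length = 4
  seg 31: (11,-35) -> (11,-19), length = 16
  seg 32: (11,-19) -> (11,-33), length = 14
  seg 33: (11,-33) -> (11,-37), length = 4
  seg 34: (11,-37) -> (11,-21), length = 16
  seg 35: (11,-21) -> (11,-35), length = 14
  seg 36: (11,-35) -> (11,-39), length = 4
  seg 37: (11,-39) -> (11,-23), length = 16
  seg 38: (11,-23) -> (11,-37), length = 14
  seg 39: (11,-37) -> (11,-41), length = 4
  seg 40: (11,-41) -> (11,-25), length = 16
  seg 41: (11,-25) -> (13,-25), length = 2
  seg 42: (13,-25) -> (-2,-25), length = 15
Total = 487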